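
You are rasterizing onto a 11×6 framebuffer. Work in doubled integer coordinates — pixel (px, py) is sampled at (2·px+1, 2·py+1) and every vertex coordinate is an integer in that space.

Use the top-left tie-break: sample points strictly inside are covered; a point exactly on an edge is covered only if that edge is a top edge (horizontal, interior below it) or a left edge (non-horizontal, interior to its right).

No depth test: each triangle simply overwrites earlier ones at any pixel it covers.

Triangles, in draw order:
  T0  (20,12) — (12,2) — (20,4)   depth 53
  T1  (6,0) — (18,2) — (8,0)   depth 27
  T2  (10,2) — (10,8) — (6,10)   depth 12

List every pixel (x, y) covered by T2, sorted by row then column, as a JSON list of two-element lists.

T0:
  2·area = 64
  edge (20, 12)→(12, 2): d=(-8,-10) top-left  bias=+0
  edge (12, 2)→(20, 4): d=(8,2) right/bottom  bias=-1
  edge (20, 4)→(20, 12): d=(0,8) right/bottom  bias=-1
    (6,1)@(13, 3): e=[2,6,56] → █
    (7,1)@(15, 3): e=[22,2,40] → █
    (8,1)@(17, 3): e=[42,-2,24] → ·
    (6,2)@(13, 5): e=[-14,22,56] → ·
    (7,2)@(15, 5): e=[6,18,40] → █
    (8,2)@(17, 5): e=[26,14,24] → █
    (9,2)@(19, 5): e=[46,10,8] → █
    (10,2)@(21, 5): e=[66,6,-8] → ·
    (7,3)@(15, 7): e=[-10,34,40] → ·
    (8,3)@(17, 7): e=[10,30,24] → █
    (10,3)@(21, 7): e=[50,22,-8] → ·
    (8,4)@(17, 9): e=[-6,46,24] → ·
  covered (8 px):
    · · · · · · · · · · ·
    · · · · · · █ █ · · ·
    · · · · · · · █ █ █ ·
    · · · · · · · · █ █ ·
    · · · · · · · · · █ ·
    · · · · · · · · · · ·
T1:
  2·area = 4  (B↔C swapped to make it positive)
  edge (6, 0)→(8, 0): d=(2,0) top-left  bias=+0
  edge (8, 0)→(18, 2): d=(10,2) right/bottom  bias=-1
  edge (18, 2)→(6, 0): d=(-12,-2) top-left  bias=+0
    (6,0)@(13, 1): e=[2,0,2] → ·  [on edge]
  covered (0 px):
    · · · · · · · · · · ·
    · · · · · · · · · · ·
    · · · · · · · · · · ·
    · · · · · · · · · · ·
    · · · · · · · · · · ·
    · · · · · · · · · · ·
T2:
  2·area = 24
  edge (10, 2)→(10, 8): d=(0,6) right/bottom  bias=-1
  edge (10, 8)→(6, 10): d=(-4,2) right/bottom  bias=-1
  edge (6, 10)→(10, 2): d=(4,-8) top-left  bias=+0
    (4,2)@(9, 5): e=[6,14,4] → █
    (5,2)@(11, 5): e=[-6,10,20] → ·
    (4,3)@(9, 7): e=[6,6,12] → █
    (5,3)@(11, 7): e=[-6,2,28] → ·
    (3,4)@(7, 9): e=[18,2,4] → █
    (4,4)@(9, 9): e=[6,-2,20] → ·
    (3,5)@(7, 11): e=[18,-6,12] → ·
  covered (3 px):
    · · · · · · · · · · ·
    · · · · · · · · · · ·
    · · · · █ · · · · · ·
    · · · · █ · · · · · ·
    · · · █ · · · · · · ·
    · · · · · · · · · · ·

Final: [[4,2],[4,3],[3,4]]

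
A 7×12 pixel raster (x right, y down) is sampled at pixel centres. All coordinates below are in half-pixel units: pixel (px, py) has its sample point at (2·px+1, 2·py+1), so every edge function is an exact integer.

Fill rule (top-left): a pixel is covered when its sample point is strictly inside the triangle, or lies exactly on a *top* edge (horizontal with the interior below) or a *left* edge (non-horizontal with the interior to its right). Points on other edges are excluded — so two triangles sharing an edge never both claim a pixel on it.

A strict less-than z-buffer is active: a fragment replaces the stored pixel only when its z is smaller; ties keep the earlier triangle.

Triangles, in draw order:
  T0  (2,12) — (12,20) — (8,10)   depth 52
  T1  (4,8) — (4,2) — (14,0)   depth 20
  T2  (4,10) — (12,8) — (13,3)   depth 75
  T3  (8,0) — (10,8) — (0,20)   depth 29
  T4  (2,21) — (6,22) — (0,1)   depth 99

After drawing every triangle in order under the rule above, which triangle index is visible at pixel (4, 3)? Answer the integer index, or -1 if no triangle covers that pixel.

T0:
  2·area = 68  (B↔C swapped to make it positive)
  edge (2, 12)→(8, 10): d=(6,-2) top-left  bias=+0
  edge (8, 10)→(12, 20): d=(4,10) right/bottom  bias=-1
  edge (12, 20)→(2, 12): d=(-10,-8) top-left  bias=+0
    (5,4)@(11, 9): e=[0,-34,102] → ·  [on edge]
    (2,5)@(5, 11): e=[0,34,34] → █  [on edge]
    (3,5)@(7, 11): e=[4,14,50] → █
    (4,5)@(9, 11): e=[8,-6,66] → ·
    (2,6)@(5, 13): e=[12,42,14] → █
    (4,6)@(9, 13): e=[20,2,46] → █
    (5,6)@(11, 13): e=[24,-18,62] → ·
    (2,7)@(5, 15): e=[24,50,-6] → ·
    (3,7)@(7, 15): e=[28,30,10] → █
    (5,7)@(11, 15): e=[36,-10,42] → ·
    (3,8)@(7, 17): e=[40,38,-10] → ·
    (4,8)@(9, 17): e=[44,18,6] → █
  covered (9 px):
    · · · · · · ·
    · · · · · · ·
    · · · · · · ·
    · · · · · · ·
    · · · · · · ·
    · · █ █ · · ·
    · · █ █ █ · ·
    · · · █ █ · ·
    · · · · █ · ·
    · · · · · █ ·
    · · · · · · ·
    · · · · · · ·
T1:
  2·area = 60
  edge (4, 8)→(4, 2): d=(0,-6) top-left  bias=+0
  edge (4, 2)→(14, 0): d=(10,-2) top-left  bias=+0
  edge (14, 0)→(4, 8): d=(-10,8) right/bottom  bias=-1
    (4,0)@(9, 1): e=[30,0,30] → █  [on edge]
    (5,0)@(11, 1): e=[42,4,14] → █
    (6,0)@(13, 1): e=[54,8,-2] → ·
    (2,1)@(5, 3): e=[6,12,42] → █
    (3,1)@(7, 3): e=[18,16,26] → █
    (5,1)@(11, 3): e=[42,24,-6] → ·
    (2,2)@(5, 5): e=[6,32,22] → █
    (4,2)@(9, 5): e=[30,40,-10] → ·
    (2,3)@(5, 7): e=[6,52,2] → █
    (3,3)@(7, 7): e=[18,56,-14] → ·
    (2,4)@(5, 9): e=[6,72,-18] → ·
  covered (8 px):
    · · · · █ █ ·
    · · █ █ █ · ·
    · · █ █ · · ·
    · · █ · · · ·
    · · · · · · ·
    · · · · · · ·
    · · · · · · ·
    · · · · · · ·
    · · · · · · ·
    · · · · · · ·
    · · · · · · ·
    · · · · · · ·
T2:
  2·area = 38  (B↔C swapped to make it positive)
  edge (4, 10)→(13, 3): d=(9,-7) top-left  bias=+0
  edge (13, 3)→(12, 8): d=(-1,5) right/bottom  bias=-1
  edge (12, 8)→(4, 10): d=(-8,2) right/bottom  bias=-1
    (6,1)@(13, 3): e=[0,0,38] → ·  [on edge]
    (5,2)@(11, 5): e=[4,8,26] → █
    (6,2)@(13, 5): e=[18,-2,22] → ·
    (4,3)@(9, 7): e=[8,16,14] → █
    (6,3)@(13, 7): e=[36,-4,6] → ·
    (3,4)@(7, 9): e=[12,24,2] → █
    (4,4)@(9, 9): e=[26,14,-2] → ·
    (5,4)@(11, 9): e=[40,4,-6] → ·
    (3,5)@(7, 11): e=[30,22,-14] → ·
    (5,6)@(11, 13): e=[76,0,-38] → ·  [on edge]
    (4,11)@(9, 23): e=[152,0,-114] → ·  [on edge]
  covered (4 px):
    · · · · · · ·
    · · · · · · ·
    · · · · · █ ·
    · · · · █ █ ·
    · · · █ · · ·
    · · · · · · ·
    · · · · · · ·
    · · · · · · ·
    · · · · · · ·
    · · · · · · ·
    · · · · · · ·
    · · · · · · ·
T3:
  2·area = 104
  edge (8, 0)→(10, 8): d=(2,8) right/bottom  bias=-1
  edge (10, 8)→(0, 20): d=(-10,12) right/bottom  bias=-1
  edge (0, 20)→(8, 0): d=(8,-20) top-left  bias=+0
    (3,1)@(7, 3): e=[14,86,4] → █
    (4,1)@(9, 3): e=[-2,62,44] → ·
    (3,2)@(7, 5): e=[18,66,20] → █
    (4,2)@(9, 5): e=[2,42,60] → █
    (5,2)@(11, 5): e=[-14,18,100] → ·
    (3,3)@(7, 7): e=[22,46,36] → █
    (5,3)@(11, 7): e=[-10,-2,116] → ·
    (2,4)@(5, 9): e=[42,50,12] → █
    (5,4)@(11, 9): e=[-6,-22,132] → ·
    (2,5)@(5, 11): e=[46,30,28] → █
    (4,5)@(9, 11): e=[14,-18,108] → ·
    (1,6)@(3, 13): e=[66,34,4] → █
  covered (13 px):
    · · · · · · ·
    · · · █ · · ·
    · · · █ █ · ·
    · · · █ █ · ·
    · · █ █ █ · ·
    · · █ █ · · ·
    · █ █ · · · ·
    · █ · · · · ·
    · · · · · · ·
    · · · · · · ·
    · · · · · · ·
    · · · · · · ·
T4:
  2·area = 78  (B↔C swapped to make it positive)
  edge (2, 21)→(0, 1): d=(-2,-20) top-left  bias=+0
  edge (0, 1)→(6, 22): d=(6,21) right/bottom  bias=-1
  edge (6, 22)→(2, 21): d=(-4,-1) top-left  bias=+0
    (0,2)@(1, 5): e=[12,3,63] → █
    (1,2)@(3, 5): e=[52,-39,65] → ·
    (0,3)@(1, 7): e=[8,15,55] → █
    (1,3)@(3, 7): e=[48,-27,57] → ·
    (0,4)@(1, 9): e=[4,27,47] → █
    (1,4)@(3, 9): e=[44,-15,49] → ·
    (0,5)@(1, 11): e=[0,39,39] → █  [on edge]
    (1,5)@(3, 11): e=[40,-3,41] → ·
    (0,6)@(1, 13): e=[-4,51,31] → ·
    (1,6)@(3, 13): e=[36,9,33] → █
    (2,6)@(5, 13): e=[76,-33,35] → ·
    (1,7)@(3, 15): e=[32,21,25] → █
  covered (11 px):
    · · · · · · ·
    · · · · · · ·
    █ · · · · · ·
    █ · · · · · ·
    █ · · · · · ·
    █ · · · · · ·
    · █ · · · · ·
    · █ · · · · ·
    · █ · · · · ·
    · █ █ · · · ·
    · █ █ · · · ·
    · · · · · · ·

Z-buffer (winner per pixel, '.' = empty):
  . . . . 1 1 .
  . . 1 1 1 . .
  4 . 1 1 3 2 .
  4 . 1 3 3 2 .
  4 . 3 3 3 . .
  4 . 3 3 . . .
  . 3 3 0 0 . .
  . 3 . 0 0 . .
  . 4 . . 0 . .
  . 4 4 . . 0 .
  . 4 4 . . . .
  . . . . . . .

Final: 3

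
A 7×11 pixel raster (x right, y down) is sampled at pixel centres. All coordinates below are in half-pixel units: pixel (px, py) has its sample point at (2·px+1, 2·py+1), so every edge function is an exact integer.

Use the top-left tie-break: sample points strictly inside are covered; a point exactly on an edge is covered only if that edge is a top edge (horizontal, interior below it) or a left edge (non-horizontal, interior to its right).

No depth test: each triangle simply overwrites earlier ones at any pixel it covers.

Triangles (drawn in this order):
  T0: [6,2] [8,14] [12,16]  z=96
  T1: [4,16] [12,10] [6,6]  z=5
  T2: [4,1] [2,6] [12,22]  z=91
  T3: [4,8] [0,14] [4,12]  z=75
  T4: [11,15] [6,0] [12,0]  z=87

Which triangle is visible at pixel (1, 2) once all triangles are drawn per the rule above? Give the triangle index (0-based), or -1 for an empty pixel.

T0:
  2·area = 44  (B↔C swapped to make it positive)
  edge (6, 2)→(12, 16): d=(6,14) right/bottom  bias=-1
  edge (12, 16)→(8, 14): d=(-4,-2) top-left  bias=+0
  edge (8, 14)→(6, 2): d=(-2,-12) top-left  bias=+0
    (3,2)@(7, 5): e=[4,34,6] → █
    (4,2)@(9, 5): e=[-24,38,30] → ·
    (3,3)@(7, 7): e=[16,26,2] → █
    (4,3)@(9, 7): e=[-12,30,26] → ·
    (3,4)@(7, 9): e=[28,18,-2] → ·
    (4,4)@(9, 9): e=[0,22,22] → ·  [on edge]
    (4,5)@(9, 11): e=[12,14,18] → █
    (5,5)@(11, 11): e=[-16,18,42] → ·
    (4,6)@(9, 13): e=[24,6,14] → █
    (5,6)@(11, 13): e=[-4,10,38] → ·
    (4,7)@(9, 15): e=[36,-2,10] → ·
    (5,7)@(11, 15): e=[8,2,34] → █
  covered (5 px):
    · · · · · · ·
    · · · · · · ·
    · · · █ · · ·
    · · · █ · · ·
    · · · · · · ·
    · · · · █ · ·
    · · · · █ · ·
    · · · · · █ ·
    · · · · · · ·
    · · · · · · ·
    · · · · · · ·
T1:
  2·area = 68  (B↔C swapped to make it positive)
  edge (4, 16)→(6, 6): d=(2,-10) top-left  bias=+0
  edge (6, 6)→(12, 10): d=(6,4) right/bottom  bias=-1
  edge (12, 10)→(4, 16): d=(-8,6) right/bottom  bias=-1
    (3,0)@(7, 1): e=[0,-34,102] → ·  [on edge]
    (3,3)@(7, 7): e=[12,2,54] → █
    (4,3)@(9, 7): e=[32,-6,42] → ·
    (3,4)@(7, 9): e=[16,14,38] → █
    (4,4)@(9, 9): e=[36,6,26] → █
    (5,4)@(11, 9): e=[56,-2,14] → ·
    (2,5)@(5, 11): e=[0,34,34] → █  [on edge]
    (5,5)@(11, 11): e=[60,10,-2] → ·
    (2,6)@(5, 13): e=[4,46,18] → █
    (4,6)@(9, 13): e=[44,30,-6] → ·
    (2,7)@(5, 15): e=[8,58,2] → █
    (3,7)@(7, 15): e=[28,50,-10] → ·
    (1,10)@(3, 21): e=[0,102,-34] → ·  [on edge]
  covered (9 px):
    · · · · · · ·
    · · · · · · ·
    · · · · · · ·
    · · · █ · · ·
    · · · █ █ · ·
    · · █ █ █ · ·
    · · █ █ · · ·
    · · █ · · · ·
    · · · · · · ·
    · · · · · · ·
    · · · · · · ·
T2:
  2·area = 82  (B↔C swapped to make it positive)
  edge (4, 1)→(12, 22): d=(8,21) right/bottom  bias=-1
  edge (12, 22)→(2, 6): d=(-10,-16) top-left  bias=+0
  edge (2, 6)→(4, 1): d=(2,-5) top-left  bias=+0
    (1,2)@(3, 5): e=[53,26,3] → █
    (2,2)@(5, 5): e=[11,58,13] → █
    (3,2)@(7, 5): e=[-31,90,23] → ·
    (1,3)@(3, 7): e=[69,6,7] → █
    (3,3)@(7, 7): e=[-15,70,27] → ·
    (1,4)@(3, 9): e=[85,-14,11] → ·
    (2,4)@(5, 9): e=[43,18,21] → █
    (3,4)@(7, 9): e=[1,50,31] → █
    (4,4)@(9, 9): e=[-41,82,41] → ·
    (2,5)@(5, 11): e=[59,-2,25] → ·
    (3,5)@(7, 11): e=[17,30,35] → █
    (4,5)@(9, 11): e=[-25,62,45] → ·
  covered (10 px):
    · · · · · · ·
    · · · · · · ·
    · █ █ · · · ·
    · █ █ · · · ·
    · · █ █ · · ·
    · · · █ · · ·
    · · · █ · · ·
    · · · · █ · ·
    · · · · █ · ·
    · · · · · · ·
    · · · · · · ·
T3:
  2·area = 16  (B↔C swapped to make it positive)
  edge (4, 8)→(4, 12): d=(0,4) right/bottom  bias=-1
  edge (4, 12)→(0, 14): d=(-4,2) right/bottom  bias=-1
  edge (0, 14)→(4, 8): d=(4,-6) top-left  bias=+0
    (1,5)@(3, 11): e=[4,6,6] → █
    (2,5)@(5, 11): e=[-4,2,18] → ·
    (0,6)@(1, 13): e=[12,2,2] → █
    (1,6)@(3, 13): e=[4,-2,14] → ·
    (0,7)@(1, 15): e=[12,-6,10] → ·
  covered (2 px):
    · · · · · · ·
    · · · · · · ·
    · · · · · · ·
    · · · · · · ·
    · · · · · · ·
    · █ · · · · ·
    █ · · · · · ·
    · · · · · · ·
    · · · · · · ·
    · · · · · · ·
    · · · · · · ·
T4:
  2·area = 90
  edge (11, 15)→(6, 0): d=(-5,-15) top-left  bias=+0
  edge (6, 0)→(12, 0): d=(6,0) top-left  bias=+0
  edge (12, 0)→(11, 15): d=(-1,15) right/bottom  bias=-1
    (3,0)@(7, 1): e=[10,6,74] → █
    (4,0)@(9, 1): e=[40,6,44] → █
    (5,0)@(11, 1): e=[70,6,14] → █
    (6,0)@(13, 1): e=[100,6,-16] → ·
    (3,1)@(7, 3): e=[0,18,72] → █  [on edge]
    (6,1)@(13, 3): e=[90,18,-18] → ·
    (3,2)@(7, 5): e=[-10,30,70] → ·
    (4,2)@(9, 5): e=[20,30,40] → █
    (6,2)@(13, 5): e=[80,30,-20] → ·
    (4,3)@(9, 7): e=[10,42,38] → █
    (6,3)@(13, 7): e=[70,42,-22] → ·
    (4,4)@(9, 9): e=[0,54,36] → █  [on edge]
    (5,7)@(11, 15): e=[0,90,0] → ·  [on edge]
    (6,10)@(13, 21): e=[0,126,-36] → ·  [on edge]
  covered (14 px):
    · · · █ █ █ ·
    · · · █ █ █ ·
    · · · · █ █ ·
    · · · · █ █ ·
    · · · · █ █ ·
    · · · · · █ ·
    · · · · · █ ·
    · · · · · · ·
    · · · · · · ·
    · · · · · · ·
    · · · · · · ·

Z-buffer (winner per pixel, '.' = empty):
  . . . 4 4 4 .
  . . . 4 4 4 .
  . 2 2 0 4 4 .
  . 2 2 1 4 4 .
  . . 2 2 4 4 .
  . 3 1 2 1 4 .
  3 . 1 2 0 4 .
  . . 1 . 2 0 .
  . . . . 2 . .
  . . . . . . .
  . . . . . . .

Final: 2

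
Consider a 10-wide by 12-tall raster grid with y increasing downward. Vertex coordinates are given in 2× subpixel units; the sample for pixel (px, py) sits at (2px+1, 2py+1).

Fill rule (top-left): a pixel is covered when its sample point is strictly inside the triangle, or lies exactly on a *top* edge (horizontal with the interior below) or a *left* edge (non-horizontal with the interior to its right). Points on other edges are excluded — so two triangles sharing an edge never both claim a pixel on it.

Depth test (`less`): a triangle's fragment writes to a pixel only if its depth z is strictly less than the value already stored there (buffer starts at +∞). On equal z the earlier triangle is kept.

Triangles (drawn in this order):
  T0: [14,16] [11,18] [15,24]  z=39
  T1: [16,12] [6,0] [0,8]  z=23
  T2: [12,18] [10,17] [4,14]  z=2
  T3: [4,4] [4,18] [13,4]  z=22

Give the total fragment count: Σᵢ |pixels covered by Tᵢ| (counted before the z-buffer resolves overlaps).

T0:
  2·area = 26  (B↔C swapped to make it positive)
  edge (14, 16)→(15, 24): d=(1,8) right/bottom  bias=-1
  edge (15, 24)→(11, 18): d=(-4,-6) top-left  bias=+0
  edge (11, 18)→(14, 16): d=(3,-2) top-left  bias=+0
    (0,1)@(1, 3): e=[91,0,-65] → ·  [on edge]
    (2,4)@(5, 9): e=[65,0,-39] → ·  [on edge]
    (4,7)@(9, 15): e=[39,0,-13] → ·  [on edge]
    (6,8)@(13, 17): e=[9,16,1] → █
    (7,8)@(15, 17): e=[-7,28,5] → ·
    (6,9)@(13, 19): e=[11,8,7] → █
    (7,9)@(15, 19): e=[-5,20,11] → ·
    (6,10)@(13, 21): e=[13,0,13] → █  [on edge]
    (7,10)@(15, 21): e=[-3,12,17] → ·
    (6,11)@(13, 23): e=[15,-8,19] → ·
  covered (3 px):
    · · · · · · · · · ·
    · · · · · · · · · ·
    · · · · · · · · · ·
    · · · · · · · · · ·
    · · · · · · · · · ·
    · · · · · · · · · ·
    · · · · · · · · · ·
    · · · · · · · · · ·
    · · · · · · █ · · ·
    · · · · · · █ · · ·
    · · · · · · █ · · ·
    · · · · · · · · · ·
T1:
  2·area = 152  (B↔C swapped to make it positive)
  edge (16, 12)→(0, 8): d=(-16,-4) top-left  bias=+0
  edge (0, 8)→(6, 0): d=(6,-8) top-left  bias=+0
  edge (6, 0)→(16, 12): d=(10,12) right/bottom  bias=-1
    (2,1)@(5, 3): e=[100,10,42] → █
    (3,1)@(7, 3): e=[108,26,18] → █
    (4,1)@(9, 3): e=[116,42,-6] → ·
    (1,2)@(3, 5): e=[60,6,86] → █
    (4,2)@(9, 5): e=[84,54,14] → █
    (5,2)@(11, 5): e=[92,70,-10] → ·
    (0,3)@(1, 7): e=[20,2,130] → █
    (5,3)@(11, 7): e=[60,82,10] → █
    (6,3)@(13, 7): e=[68,98,-14] → ·
    (0,4)@(1, 9): e=[-12,14,150] → ·
    (1,4)@(3, 9): e=[-4,30,126] → ·
    (2,4)@(5, 9): e=[4,46,102] → █
  covered (19 px):
    · · · · · · · · · ·
    · · █ █ · · · · · ·
    · █ █ █ █ · · · · ·
    █ █ █ █ █ █ · · · ·
    · · █ █ █ █ █ · · ·
    · · · · · · █ █ · ·
    · · · · · · · · · ·
    · · · · · · · · · ·
    · · · · · · · · · ·
    · · · · · · · · · ·
    · · · · · · · · · ·
    · · · · · · · · · ·
T2:
  degenerate (2·area = 0) — covers nothing
T3:
  2·area = 126  (B↔C swapped to make it positive)
  edge (4, 4)→(13, 4): d=(9,0) top-left  bias=+0
  edge (13, 4)→(4, 18): d=(-9,14) right/bottom  bias=-1
  edge (4, 18)→(4, 4): d=(0,-14) top-left  bias=+0
    (2,2)@(5, 5): e=[9,103,14] → █
    (3,2)@(7, 5): e=[9,75,42] → █
    (4,2)@(9, 5): e=[9,47,70] → █
    (5,2)@(11, 5): e=[9,19,98] → █
    (6,2)@(13, 5): e=[9,-9,126] → ·
    (2,3)@(5, 7): e=[27,85,14] → █
    (6,3)@(13, 7): e=[27,-27,126] → ·
    (2,4)@(5, 9): e=[45,67,14] → █
    (5,4)@(11, 9): e=[45,-17,98] → ·
    (2,5)@(5, 11): e=[63,49,14] → █
    (4,5)@(9, 11): e=[63,-7,70] → ·
    (2,6)@(5, 13): e=[81,31,14] → █
  covered (16 px):
    · · · · · · · · · ·
    · · · · · · · · · ·
    · · █ █ █ █ · · · ·
    · · █ █ █ █ · · · ·
    · · █ █ █ · · · · ·
    · · █ █ · · · · · ·
    · · █ █ · · · · · ·
    · · █ · · · · · · ·
    · · · · · · · · · ·
    · · · · · · · · · ·
    · · · · · · · · · ·
    · · · · · · · · · ·

Answer: 38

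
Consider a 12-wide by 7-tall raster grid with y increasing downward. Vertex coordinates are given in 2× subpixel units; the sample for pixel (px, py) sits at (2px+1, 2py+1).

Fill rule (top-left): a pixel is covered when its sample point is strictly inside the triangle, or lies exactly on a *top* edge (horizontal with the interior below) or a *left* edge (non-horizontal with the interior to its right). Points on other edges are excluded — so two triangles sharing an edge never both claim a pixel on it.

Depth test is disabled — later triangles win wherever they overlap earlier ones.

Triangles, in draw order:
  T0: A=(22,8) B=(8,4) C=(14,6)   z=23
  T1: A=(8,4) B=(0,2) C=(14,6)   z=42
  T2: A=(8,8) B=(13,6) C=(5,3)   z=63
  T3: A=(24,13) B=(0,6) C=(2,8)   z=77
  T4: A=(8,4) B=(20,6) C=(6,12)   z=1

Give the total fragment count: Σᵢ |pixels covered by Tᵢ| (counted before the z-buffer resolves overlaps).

T0:
  2·area = 4  (B↔C swapped to make it positive)
  edge (22, 8)→(14, 6): d=(-8,-2) top-left  bias=+0
  edge (14, 6)→(8, 4): d=(-6,-2) top-left  bias=+0
  edge (8, 4)→(22, 8): d=(14,4) right/bottom  bias=-1
    (2,1)@(5, 3): e=[6,0,-2] → ·  [on edge]
    (5,2)@(11, 5): e=[2,0,2] → █  [on edge]
    (6,2)@(13, 5): e=[6,4,-6] → ·
    (5,3)@(11, 7): e=[-14,-12,30] → ·
    (8,3)@(17, 7): e=[-2,0,6] → ·  [on edge]
    (11,4)@(23, 9): e=[-6,0,10] → ·  [on edge]
  covered (1 px):
    · · · · · · · · · · · ·
    · · · · · · · · · · · ·
    · · · · · █ · · · · · ·
    · · · · · · · · · · · ·
    · · · · · · · · · · · ·
    · · · · · · · · · · · ·
    · · · · · · · · · · · ·
T1:
  2·area = 4  (B↔C swapped to make it positive)
  edge (8, 4)→(14, 6): d=(6,2) right/bottom  bias=-1
  edge (14, 6)→(0, 2): d=(-14,-4) top-left  bias=+0
  edge (0, 2)→(8, 4): d=(8,2) right/bottom  bias=-1
    (2,1)@(5, 3): e=[0,6,-2] → ·  [on edge]
    (5,2)@(11, 5): e=[0,2,2] → ·  [on edge]
    (8,3)@(17, 7): e=[0,-2,6] → ·  [on edge]
    (11,4)@(23, 9): e=[0,-6,10] → ·  [on edge]
  covered (0 px):
    · · · · · · · · · · · ·
    · · · · · · · · · · · ·
    · · · · · · · · · · · ·
    · · · · · · · · · · · ·
    · · · · · · · · · · · ·
    · · · · · · · · · · · ·
    · · · · · · · · · · · ·
T2:
  2·area = 31  (B↔C swapped to make it positive)
  edge (8, 8)→(5, 3): d=(-3,-5) top-left  bias=+0
  edge (5, 3)→(13, 6): d=(8,3) right/bottom  bias=-1
  edge (13, 6)→(8, 8): d=(-5,2) right/bottom  bias=-1
    (2,1)@(5, 3): e=[0,0,31] → ·  [on edge]
    (3,2)@(7, 5): e=[4,10,17] → █
    (4,2)@(9, 5): e=[14,4,13] → █
    (5,2)@(11, 5): e=[24,-2,9] → ·
    (3,3)@(7, 7): e=[-2,26,7] → ·
    (4,3)@(9, 7): e=[8,20,3] → █
    (5,3)@(11, 7): e=[18,14,-1] → ·
    (4,4)@(9, 9): e=[2,36,-7] → ·
    (10,4)@(21, 9): e=[62,0,-31] → ·  [on edge]
    (5,6)@(11, 13): e=[0,62,-31] → ·  [on edge]
  covered (3 px):
    · · · · · · · · · · · ·
    · · · · · · · · · · · ·
    · · · █ █ · · · · · · ·
    · · · · █ · · · · · · ·
    · · · · · · · · · · · ·
    · · · · · · · · · · · ·
    · · · · · · · · · · · ·
T3:
  2·area = 34  (B↔C swapped to make it positive)
  edge (24, 13)→(2, 8): d=(-22,-5) top-left  bias=+0
  edge (2, 8)→(0, 6): d=(-2,-2) top-left  bias=+0
  edge (0, 6)→(24, 13): d=(24,7) right/bottom  bias=-1
    (0,3)@(1, 7): e=[17,0,17] → █  [on edge]
    (1,3)@(3, 7): e=[27,4,3] → █
    (2,3)@(5, 7): e=[37,8,-11] → ·
    (0,4)@(1, 9): e=[-27,-4,65] → ·
    (1,4)@(3, 9): e=[-17,0,51] → ·  [on edge]
    (3,4)@(7, 9): e=[3,8,23] → █
    (4,4)@(9, 9): e=[13,12,9] → █
    (5,4)@(11, 9): e=[23,16,-5] → ·
    (2,5)@(5, 11): e=[-51,0,85] → ·  [on edge]
    (3,5)@(7, 11): e=[-41,4,71] → ·
    (4,5)@(9, 11): e=[-31,8,57] → ·
    (8,5)@(17, 11): e=[9,24,1] → █
    (3,6)@(7, 13): e=[-85,0,119] → ·  [on edge]
  covered (5 px):
    · · · · · · · · · · · ·
    · · · · · · · · · · · ·
    · · · · · · · · · · · ·
    █ █ · · · · · · · · · ·
    · · · █ █ · · · · · · ·
    · · · · · · · · █ · · ·
    · · · · · · · · · · · ·
T4:
  2·area = 100
  edge (8, 4)→(20, 6): d=(12,2) right/bottom  bias=-1
  edge (20, 6)→(6, 12): d=(-14,6) right/bottom  bias=-1
  edge (6, 12)→(8, 4): d=(2,-8) top-left  bias=+0
    (4,2)@(9, 5): e=[10,80,10] → █
    (5,2)@(11, 5): e=[6,68,26] → █
    (6,2)@(13, 5): e=[2,56,42] → █
    (7,2)@(15, 5): e=[-2,44,58] → ·
    (4,3)@(9, 7): e=[34,52,14] → █
    (7,3)@(15, 7): e=[22,16,62] → █
    (8,3)@(17, 7): e=[18,4,78] → █
    (9,3)@(19, 7): e=[14,-8,94] → ·
    (3,4)@(7, 9): e=[62,36,2] → █
    (6,4)@(13, 9): e=[50,0,50] → ·  [on edge]
    (7,4)@(15, 9): e=[46,-12,66] → ·
    (8,4)@(17, 9): e=[42,-24,82] → ·
  covered (12 px):
    · · · · · · · · · · · ·
    · · · · · · · · · · · ·
    · · · · █ █ █ · · · · ·
    · · · · █ █ █ █ █ · · ·
    · · · █ █ █ · · · · · ·
    · · · █ · · · · · · · ·
    · · · · · · · · · · · ·

Answer: 21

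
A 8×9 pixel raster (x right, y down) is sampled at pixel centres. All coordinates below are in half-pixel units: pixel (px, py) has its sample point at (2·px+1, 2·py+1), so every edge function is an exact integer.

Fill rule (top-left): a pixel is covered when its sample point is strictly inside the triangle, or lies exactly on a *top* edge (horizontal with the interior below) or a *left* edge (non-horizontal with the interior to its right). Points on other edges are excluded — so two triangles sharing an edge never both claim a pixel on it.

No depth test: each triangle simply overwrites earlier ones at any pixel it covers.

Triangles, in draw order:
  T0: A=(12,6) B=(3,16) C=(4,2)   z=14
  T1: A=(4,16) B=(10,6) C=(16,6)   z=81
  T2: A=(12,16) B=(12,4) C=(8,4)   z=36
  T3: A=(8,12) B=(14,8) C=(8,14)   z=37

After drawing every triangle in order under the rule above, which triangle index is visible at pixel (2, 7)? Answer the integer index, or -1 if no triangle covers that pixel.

T0:
  2·area = 116
  edge (12, 6)→(3, 16): d=(-9,10) right/bottom  bias=-1
  edge (3, 16)→(4, 2): d=(1,-14) top-left  bias=+0
  edge (4, 2)→(12, 6): d=(8,4) right/bottom  bias=-1
    (2,1)@(5, 3): e=[97,15,4] → █
    (3,1)@(7, 3): e=[77,43,-4] → ·
    (2,2)@(5, 5): e=[79,17,20] → █
    (3,2)@(7, 5): e=[59,45,12] → █
    (4,2)@(9, 5): e=[39,73,4] → █
    (5,2)@(11, 5): e=[19,101,-4] → ·
    (2,3)@(5, 7): e=[61,19,36] → █
    (5,3)@(11, 7): e=[1,103,12] → █
    (6,3)@(13, 7): e=[-19,131,4] → ·
    (2,4)@(5, 9): e=[43,21,52] → █
    (5,4)@(11, 9): e=[-17,105,28] → ·
    (2,5)@(5, 11): e=[25,23,68] → █
  covered (14 px):
    · · · · · · · ·
    · · █ · · · · ·
    · · █ █ █ · · ·
    · · █ █ █ █ · ·
    · · █ █ █ · · ·
    · · █ █ · · · ·
    · · █ · · · · ·
    · · · · · · · ·
    · · · · · · · ·
T1:
  2·area = 60
  edge (4, 16)→(10, 6): d=(6,-10) top-left  bias=+0
  edge (10, 6)→(16, 6): d=(6,0) top-left  bias=+0
  edge (16, 6)→(4, 16): d=(-12,10) right/bottom  bias=-1
    (6,0)@(13, 1): e=[0,-30,90] → ·  [on edge]
    (5,3)@(11, 7): e=[16,6,38] → █
    (6,3)@(13, 7): e=[36,6,18] → █
    (7,3)@(15, 7): e=[56,6,-2] → ·
    (4,4)@(9, 9): e=[8,18,34] → █
    (6,4)@(13, 9): e=[48,18,-6] → ·
    (3,5)@(7, 11): e=[0,30,30] → █  [on edge]
    (5,5)@(11, 11): e=[40,30,-10] → ·
    (3,6)@(7, 13): e=[12,42,6] → █
    (4,6)@(9, 13): e=[32,42,-14] → ·
    (2,7)@(5, 15): e=[4,54,2] → █
    (3,7)@(7, 15): e=[24,54,-18] → ·
  covered (8 px):
    · · · · · · · ·
    · · · · · · · ·
    · · · · · · · ·
    · · · · · █ █ ·
    · · · · █ █ · ·
    · · · █ █ · · ·
    · · · █ · · · ·
    · · █ · · · · ·
    · · · · · · · ·
T2:
  2·area = 48  (B↔C swapped to make it positive)
  edge (12, 16)→(8, 4): d=(-4,-12) top-left  bias=+0
  edge (8, 4)→(12, 4): d=(4,0) top-left  bias=+0
  edge (12, 4)→(12, 16): d=(0,12) right/bottom  bias=-1
    (3,0)@(7, 1): e=[0,-12,60] → ·  [on edge]
    (4,2)@(9, 5): e=[8,4,36] → █
    (5,2)@(11, 5): e=[32,4,12] → █
    (6,2)@(13, 5): e=[56,4,-12] → ·
    (4,3)@(9, 7): e=[0,12,36] → █  [on edge]
    (6,3)@(13, 7): e=[48,12,-12] → ·
    (4,4)@(9, 9): e=[-8,20,36] → ·
    (5,4)@(11, 9): e=[16,20,12] → █
    (6,4)@(13, 9): e=[40,20,-12] → ·
    (5,5)@(11, 11): e=[8,28,12] → █
    (6,5)@(13, 11): e=[32,28,-12] → ·
    (5,6)@(11, 13): e=[0,36,12] → █  [on edge]
  covered (7 px):
    · · · · · · · ·
    · · · · · · · ·
    · · · · █ █ · ·
    · · · · █ █ · ·
    · · · · · █ · ·
    · · · · · █ · ·
    · · · · · █ · ·
    · · · · · · · ·
    · · · · · · · ·
T3:
  2·area = 12
  edge (8, 12)→(14, 8): d=(6,-4) top-left  bias=+0
  edge (14, 8)→(8, 14): d=(-6,6) right/bottom  bias=-1
  edge (8, 14)→(8, 12): d=(0,-2) top-left  bias=+0
    (7,3)@(15, 7): e=[-2,0,14] → ·  [on edge]
    (6,4)@(13, 9): e=[2,0,10] → ·  [on edge]
    (5,5)@(11, 11): e=[6,0,6] → ·  [on edge]
    (4,6)@(9, 13): e=[10,0,2] → ·  [on edge]
    (3,7)@(7, 15): e=[14,0,-2] → ·  [on edge]
    (2,8)@(5, 17): e=[18,0,-6] → ·  [on edge]
  covered (0 px):
    · · · · · · · ·
    · · · · · · · ·
    · · · · · · · ·
    · · · · · · · ·
    · · · · · · · ·
    · · · · · · · ·
    · · · · · · · ·
    · · · · · · · ·
    · · · · · · · ·

Z-buffer (winner per pixel, '.' = empty):
  . . . . . . . .
  . . 0 . . . . .
  . . 0 0 2 2 . .
  . . 0 0 2 2 1 .
  . . 0 0 1 2 . .
  . . 0 1 1 2 . .
  . . 0 1 . 2 . .
  . . 1 . . . . .
  . . . . . . . .

Result: 1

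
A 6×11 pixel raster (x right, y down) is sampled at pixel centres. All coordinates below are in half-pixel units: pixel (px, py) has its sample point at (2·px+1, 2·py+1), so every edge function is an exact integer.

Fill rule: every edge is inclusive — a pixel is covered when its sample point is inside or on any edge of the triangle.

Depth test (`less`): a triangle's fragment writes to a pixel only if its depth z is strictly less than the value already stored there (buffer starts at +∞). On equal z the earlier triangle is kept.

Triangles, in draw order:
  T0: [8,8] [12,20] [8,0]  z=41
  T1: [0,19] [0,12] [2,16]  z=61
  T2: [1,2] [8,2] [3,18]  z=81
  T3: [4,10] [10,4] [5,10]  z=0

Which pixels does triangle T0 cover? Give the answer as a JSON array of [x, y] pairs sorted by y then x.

T0:
  2·area = 32  (B↔C swapped to make it positive)
  edge (8, 8)→(8, 0): d=(0,-8) inclusive
  edge (8, 0)→(12, 20): d=(4,20) inclusive
  edge (12, 20)→(8, 8): d=(-4,-12) inclusive
    (3,2)@(7, 5): e=[-8,40,0] → ·  [on edge]
    (4,2)@(9, 5): e=[8,0,24] → #  [on edge]
    (5,2)@(11, 5): e=[24,-40,48] → ·
    (4,3)@(9, 7): e=[8,8,16] → #
    (5,3)@(11, 7): e=[24,-32,40] → ·
    (4,4)@(9, 9): e=[8,16,8] → #
    (5,4)@(11, 9): e=[24,-24,32] → ·
    (4,5)@(9, 11): e=[8,24,0] → #  [on edge]
    (5,5)@(11, 11): e=[24,-16,24] → ·
    (4,6)@(9, 13): e=[8,32,-8] → ·
    (5,7)@(11, 15): e=[24,0,8] → #  [on edge]
    (5,8)@(11, 17): e=[24,8,0] → #  [on edge]
  covered (6 px):
    · · · · · ·
    · · · · · ·
    · · · · # ·
    · · · · # ·
    · · · · # ·
    · · · · # ·
    · · · · · ·
    · · · · · #
    · · · · · #
    · · · · · ·
    · · · · · ·
T1:
  2·area = 14
  edge (0, 19)→(0, 12): d=(0,-7) inclusive
  edge (0, 12)→(2, 16): d=(2,4) inclusive
  edge (2, 16)→(0, 19): d=(-2,3) inclusive
    (0,7)@(1, 15): e=[7,2,5] → #
    (1,7)@(3, 15): e=[21,-6,-1] → ·
    (0,8)@(1, 17): e=[7,6,1] → #
    (1,8)@(3, 17): e=[21,-2,-5] → ·
    (0,9)@(1, 19): e=[7,10,-3] → ·
  covered (2 px):
    · · · · · ·
    · · · · · ·
    · · · · · ·
    · · · · · ·
    · · · · · ·
    · · · · · ·
    · · · · · ·
    # · · · · ·
    # · · · · ·
    · · · · · ·
    · · · · · ·
T2:
  2·area = 112
  edge (1, 2)→(8, 2): d=(7,0) inclusive
  edge (8, 2)→(3, 18): d=(-5,16) inclusive
  edge (3, 18)→(1, 2): d=(-2,-16) inclusive
    (1,1)@(3, 3): e=[7,75,30] → #
    (2,1)@(5, 3): e=[7,43,62] → #
    (3,1)@(7, 3): e=[7,11,94] → #
    (4,1)@(9, 3): e=[7,-21,126] → ·
    (1,2)@(3, 5): e=[21,65,26] → #
    (4,2)@(9, 5): e=[21,-31,122] → ·
    (1,3)@(3, 7): e=[35,55,22] → #
    (3,3)@(7, 7): e=[35,-9,86] → ·
    (1,4)@(3, 9): e=[49,45,18] → #
    (3,4)@(7, 9): e=[49,-19,82] → ·
    (1,5)@(3, 11): e=[63,35,14] → #
    (3,5)@(7, 11): e=[63,-29,78] → ·
  covered (15 px):
    · · · · · ·
    · # # # · ·
    · # # # · ·
    · # # · · ·
    · # # · · ·
    · # # · · ·
    · # · · · ·
    · # · · · ·
    · # · · · ·
    · · · · · ·
    · · · · · ·
T3:
  2·area = 6
  edge (4, 10)→(10, 4): d=(6,-6) inclusive
  edge (10, 4)→(5, 10): d=(-5,6) inclusive
  edge (5, 10)→(4, 10): d=(-1,0) inclusive
    (5,1)@(11, 3): e=[0,-1,7] → ·  [on edge]
    (4,2)@(9, 5): e=[0,1,5] → #  [on edge]
    (5,2)@(11, 5): e=[12,-11,5] → ·
    (3,3)@(7, 7): e=[0,3,3] → #  [on edge]
    (4,3)@(9, 7): e=[12,-9,3] → ·
    (2,4)@(5, 9): e=[0,5,1] → #  [on edge]
    (3,4)@(7, 9): e=[12,-7,1] → ·
    (1,5)@(3, 11): e=[0,7,-1] → ·  [on edge]
    (2,5)@(5, 11): e=[12,-5,-1] → ·
    (0,6)@(1, 13): e=[0,9,-3] → ·  [on edge]
  covered (3 px):
    · · · · · ·
    · · · · · ·
    · · · · # ·
    · · · # · ·
    · · # · · ·
    · · · · · ·
    · · · · · ·
    · · · · · ·
    · · · · · ·
    · · · · · ·
    · · · · · ·

Result: [[4,2],[4,3],[4,4],[4,5],[5,7],[5,8]]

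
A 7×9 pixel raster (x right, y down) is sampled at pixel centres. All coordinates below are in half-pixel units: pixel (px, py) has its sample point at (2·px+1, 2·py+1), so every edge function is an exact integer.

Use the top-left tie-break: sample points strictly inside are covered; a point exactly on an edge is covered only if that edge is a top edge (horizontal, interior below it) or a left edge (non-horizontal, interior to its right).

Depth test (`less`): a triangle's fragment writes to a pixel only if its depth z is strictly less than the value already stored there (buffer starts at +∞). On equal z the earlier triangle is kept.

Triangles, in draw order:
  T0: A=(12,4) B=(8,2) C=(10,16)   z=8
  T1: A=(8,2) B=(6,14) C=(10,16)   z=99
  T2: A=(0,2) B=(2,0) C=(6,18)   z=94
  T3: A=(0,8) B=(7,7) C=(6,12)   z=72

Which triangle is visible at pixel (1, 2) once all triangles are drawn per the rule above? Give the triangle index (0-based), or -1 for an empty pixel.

T0:
  2·area = 52  (B↔C swapped to make it positive)
  edge (12, 4)→(10, 16): d=(-2,12) right/bottom  bias=-1
  edge (10, 16)→(8, 2): d=(-2,-14) top-left  bias=+0
  edge (8, 2)→(12, 4): d=(4,2) right/bottom  bias=-1
    (4,1)@(9, 3): e=[38,12,2] → X
    (5,1)@(11, 3): e=[14,40,-2] → .
    (4,2)@(9, 5): e=[34,8,10] → X
    (5,2)@(11, 5): e=[10,36,6] → X
    (6,2)@(13, 5): e=[-14,64,2] → .
    (4,3)@(9, 7): e=[30,4,18] → X
    (6,3)@(13, 7): e=[-18,60,10] → .
    (4,4)@(9, 9): e=[26,0,26] → X  [on edge]
    (6,4)@(13, 9): e=[-22,56,18] → .
    (4,5)@(9, 11): e=[22,-4,34] → .
    (5,5)@(11, 11): e=[-2,24,30] → .
  covered (7 px):
    . . . . . . .
    . . . . X . .
    . . . . X X .
    . . . . X X .
    . . . . X X .
    . . . . . . .
    . . . . . . .
    . . . . . . .
    . . . . . . .
T1:
  2·area = 52  (B↔C swapped to make it positive)
  edge (8, 2)→(10, 16): d=(2,14) right/bottom  bias=-1
  edge (10, 16)→(6, 14): d=(-4,-2) top-left  bias=+0
  edge (6, 14)→(8, 2): d=(2,-12) top-left  bias=+0
    (3,4)@(7, 9): e=[28,22,2] → X
    (4,4)@(9, 9): e=[0,26,26] → .  [on edge]
    (3,5)@(7, 11): e=[32,14,6] → X
    (4,5)@(9, 11): e=[4,18,30] → X
    (5,5)@(11, 11): e=[-24,22,54] → .
    (3,6)@(7, 13): e=[36,6,10] → X
    (5,6)@(11, 13): e=[-20,14,58] → .
    (3,7)@(7, 15): e=[40,-2,14] → .
    (4,7)@(9, 15): e=[12,2,38] → X
    (5,7)@(11, 15): e=[-16,6,62] → .
    (4,8)@(9, 17): e=[16,-6,42] → .
  covered (6 px):
    . . . . . . .
    . . . . . . .
    . . . . . . .
    . . . . . . .
    . . . X . . .
    . . . X X . .
    . . . X X . .
    . . . . X . .
    . . . . . . .
T2:
  2·area = 44
  edge (0, 2)→(2, 0): d=(2,-2) top-left  bias=+0
  edge (2, 0)→(6, 18): d=(4,18) right/bottom  bias=-1
  edge (6, 18)→(0, 2): d=(-6,-16) top-left  bias=+0
    (0,0)@(1, 1): e=[0,22,22] → X  [on edge]
    (1,0)@(3, 1): e=[4,-14,54] → .
    (0,1)@(1, 3): e=[4,30,10] → X
    (1,1)@(3, 3): e=[8,-6,42] → .
    (0,2)@(1, 5): e=[8,38,-2] → .
    (1,2)@(3, 5): e=[12,2,30] → X
    (2,2)@(5, 5): e=[16,-34,62] → .
    (1,3)@(3, 7): e=[16,10,18] → X
    (2,3)@(5, 7): e=[20,-26,50] → .
    (1,4)@(3, 9): e=[20,18,6] → X
    (2,4)@(5, 9): e=[24,-18,38] → .
    (1,5)@(3, 11): e=[24,26,-6] → .
  covered (6 px):
    X . . . . . .
    X . . . . . .
    . X . . . . .
    . X . . . . .
    . X . . . . .
    . . . . . . .
    . . . . . . .
    . . X . . . .
    . . . . . . .
T3:
  2·area = 34
  edge (0, 8)→(7, 7): d=(7,-1) top-left  bias=+0
  edge (7, 7)→(6, 12): d=(-1,5) right/bottom  bias=-1
  edge (6, 12)→(0, 8): d=(-6,-4) top-left  bias=+0
    (3,3)@(7, 7): e=[0,0,34] → .  [on edge]
    (1,4)@(3, 9): e=[10,18,6] → X
    (2,4)@(5, 9): e=[12,8,14] → X
    (3,4)@(7, 9): e=[14,-2,22] → .
    (1,5)@(3, 11): e=[24,16,-6] → .
    (2,5)@(5, 11): e=[26,6,2] → X
    (3,5)@(7, 11): e=[28,-4,10] → .
    (2,6)@(5, 13): e=[40,4,-10] → .
    (2,8)@(5, 17): e=[68,0,-34] → .  [on edge]
  covered (3 px):
    . . . . . . .
    . . . . . . .
    . . . . . . .
    . . . . . . .
    . X X . . . .
    . . X . . . .
    . . . . . . .
    . . . . . . .
    . . . . . . .

Z-buffer (winner per pixel, '.' = empty):
  2 . . . . . .
  2 . . . 0 . .
  . 2 . . 0 0 .
  . 2 . . 0 0 .
  . 3 3 1 0 0 .
  . . 3 1 1 . .
  . . . 1 1 . .
  . . 2 . 1 . .
  . . . . . . .

Final: 2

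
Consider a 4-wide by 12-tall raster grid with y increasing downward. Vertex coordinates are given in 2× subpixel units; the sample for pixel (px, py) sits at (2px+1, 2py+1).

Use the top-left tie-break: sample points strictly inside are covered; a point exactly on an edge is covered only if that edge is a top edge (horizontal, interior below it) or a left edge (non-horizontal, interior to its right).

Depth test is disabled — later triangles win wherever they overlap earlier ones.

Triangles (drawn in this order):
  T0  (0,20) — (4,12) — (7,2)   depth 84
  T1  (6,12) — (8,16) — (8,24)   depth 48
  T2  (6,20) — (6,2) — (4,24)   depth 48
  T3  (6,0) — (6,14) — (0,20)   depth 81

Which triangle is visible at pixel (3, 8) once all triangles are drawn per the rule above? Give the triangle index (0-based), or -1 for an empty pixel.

T0:
  2·area = 16  (B↔C swapped to make it positive)
  edge (0, 20)→(7, 2): d=(7,-18) top-left  bias=+0
  edge (7, 2)→(4, 12): d=(-3,10) right/bottom  bias=-1
  edge (4, 12)→(0, 20): d=(-4,8) right/bottom  bias=-1
    (1,6)@(3, 13): e=[5,7,4] → █
    (2,6)@(5, 13): e=[41,-13,-12] → ·
    (1,7)@(3, 15): e=[19,1,-4] → ·
  covered (1 px):
    · · · ·
    · · · ·
    · · · ·
    · · · ·
    · · · ·
    · · · ·
    · █ · ·
    · · · ·
    · · · ·
    · · · ·
    · · · ·
    · · · ·
T1:
  2·area = 16
  edge (6, 12)→(8, 16): d=(2,4) right/bottom  bias=-1
  edge (8, 16)→(8, 24): d=(0,8) right/bottom  bias=-1
  edge (8, 24)→(6, 12): d=(-2,-12) top-left  bias=+0
    (3,7)@(7, 15): e=[2,8,6] → █
    (3,8)@(7, 17): e=[6,8,2] → █
    (3,9)@(7, 19): e=[10,8,-2] → ·
  covered (2 px):
    · · · ·
    · · · ·
    · · · ·
    · · · ·
    · · · ·
    · · · ·
    · · · ·
    · · · █
    · · · █
    · · · ·
    · · · ·
    · · · ·
T2:
  2·area = 36  (B↔C swapped to make it positive)
  edge (6, 20)→(4, 24): d=(-2,4) right/bottom  bias=-1
  edge (4, 24)→(6, 2): d=(2,-22) top-left  bias=+0
  edge (6, 2)→(6, 20): d=(0,18) right/bottom  bias=-1
    (2,6)@(5, 13): e=[18,0,18] → █  [on edge]
    (3,6)@(7, 13): e=[10,44,-18] → ·
    (2,7)@(5, 15): e=[14,4,18] → █
    (3,7)@(7, 15): e=[6,48,-18] → ·
    (2,8)@(5, 17): e=[10,8,18] → █
    (3,8)@(7, 17): e=[2,52,-18] → ·
    (2,9)@(5, 19): e=[6,12,18] → █
    (3,9)@(7, 19): e=[-2,56,-18] → ·
    (2,10)@(5, 21): e=[2,16,18] → █
    (3,10)@(7, 21): e=[-6,60,-18] → ·
    (2,11)@(5, 23): e=[-2,20,18] → ·
  covered (5 px):
    · · · ·
    · · · ·
    · · · ·
    · · · ·
    · · · ·
    · · · ·
    · · █ ·
    · · █ ·
    · · █ ·
    · · █ ·
    · · █ ·
    · · · ·
T3:
  2·area = 84
  edge (6, 0)→(6, 14): d=(0,14) right/bottom  bias=-1
  edge (6, 14)→(0, 20): d=(-6,6) right/bottom  bias=-1
  edge (0, 20)→(6, 0): d=(6,-20) top-left  bias=+0
    (2,2)@(5, 5): e=[14,60,10] → █
    (3,2)@(7, 5): e=[-14,48,50] → ·
    (2,3)@(5, 7): e=[14,48,22] → █
    (3,3)@(7, 7): e=[-14,36,62] → ·
    (2,4)@(5, 9): e=[14,36,34] → █
    (3,4)@(7, 9): e=[-14,24,74] → ·
    (1,5)@(3, 11): e=[42,36,6] → █
    (3,5)@(7, 11): e=[-14,12,86] → ·
    (1,6)@(3, 13): e=[42,24,18] → █
    (3,6)@(7, 13): e=[-14,0,98] → ·  [on edge]
    (1,7)@(3, 15): e=[42,12,30] → █
    (2,7)@(5, 15): e=[14,0,70] → ·  [on edge]
    (1,8)@(3, 17): e=[42,0,42] → ·  [on edge]
    (0,9)@(1, 19): e=[70,0,14] → ·  [on edge]
  covered (9 px):
    · · · ·
    · · · ·
    · · █ ·
    · · █ ·
    · · █ ·
    · █ █ ·
    · █ █ ·
    · █ · ·
    █ · · ·
    · · · ·
    · · · ·
    · · · ·

Z-buffer (winner per pixel, '.' = empty):
  . . . .
  . . . .
  . . 3 .
  . . 3 .
  . . 3 .
  . 3 3 .
  . 3 3 .
  . 3 2 1
  3 . 2 1
  . . 2 .
  . . 2 .
  . . . .

Final: 1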